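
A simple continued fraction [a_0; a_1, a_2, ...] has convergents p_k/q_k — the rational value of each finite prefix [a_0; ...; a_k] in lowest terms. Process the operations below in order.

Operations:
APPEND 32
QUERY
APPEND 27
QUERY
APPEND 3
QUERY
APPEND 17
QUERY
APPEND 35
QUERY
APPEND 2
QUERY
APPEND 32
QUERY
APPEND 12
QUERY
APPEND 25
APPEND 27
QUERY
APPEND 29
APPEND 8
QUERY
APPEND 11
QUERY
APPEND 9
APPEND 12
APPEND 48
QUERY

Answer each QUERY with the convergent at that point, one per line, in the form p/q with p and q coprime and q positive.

32/1
865/27
2627/82
45524/1421
1595967/49817
3237458/101055
105194623/3283577
1265572934/39503979
858367558205/26793346383
200253597205549/6250776771655
2227713972966957/69536542416364
11790995257907423410/368047717001408659

APPEND 32: p_0 = 32·1 + 0 = 32, q_0 = 32·0 + 1 = 1 → 32/1
APPEND 27: p_1 = 27·32 + 1 = 865, q_1 = 27·1 + 0 = 27 → 865/27
APPEND 3: p_2 = 3·865 + 32 = 2627, q_2 = 3·27 + 1 = 82 → 2627/82
APPEND 17: p_3 = 17·2627 + 865 = 45524, q_3 = 17·82 + 27 = 1421 → 45524/1421
APPEND 35: p_4 = 35·45524 + 2627 = 1595967, q_4 = 35·1421 + 82 = 49817 → 1595967/49817
APPEND 2: p_5 = 2·1595967 + 45524 = 3237458, q_5 = 2·49817 + 1421 = 101055 → 3237458/101055
APPEND 32: p_6 = 32·3237458 + 1595967 = 105194623, q_6 = 32·101055 + 49817 = 3283577 → 105194623/3283577
APPEND 12: p_7 = 12·105194623 + 3237458 = 1265572934, q_7 = 12·3283577 + 101055 = 39503979 → 1265572934/39503979
APPEND 25: p_8 = 25·1265572934 + 105194623 = 31744517973, q_8 = 25·39503979 + 3283577 = 990883052 → 31744517973/990883052
APPEND 27: p_9 = 27·31744517973 + 1265572934 = 858367558205, q_9 = 27·990883052 + 39503979 = 26793346383 → 858367558205/26793346383
APPEND 29: p_10 = 29·858367558205 + 31744517973 = 24924403705918, q_10 = 29·26793346383 + 990883052 = 777997928159 → 24924403705918/777997928159
APPEND 8: p_11 = 8·24924403705918 + 858367558205 = 200253597205549, q_11 = 8·777997928159 + 26793346383 = 6250776771655 → 200253597205549/6250776771655
APPEND 11: p_12 = 11·200253597205549 + 24924403705918 = 2227713972966957, q_12 = 11·6250776771655 + 777997928159 = 69536542416364 → 2227713972966957/69536542416364
APPEND 9: p_13 = 9·2227713972966957 + 200253597205549 = 20249679353908162, q_13 = 9·69536542416364 + 6250776771655 = 632079658518931 → 20249679353908162/632079658518931
APPEND 12: p_14 = 12·20249679353908162 + 2227713972966957 = 245223866219864901, q_14 = 12·632079658518931 + 69536542416364 = 7654492444643536 → 245223866219864901/7654492444643536
APPEND 48: p_15 = 48·245223866219864901 + 20249679353908162 = 11790995257907423410, q_15 = 48·7654492444643536 + 632079658518931 = 368047717001408659 → 11790995257907423410/368047717001408659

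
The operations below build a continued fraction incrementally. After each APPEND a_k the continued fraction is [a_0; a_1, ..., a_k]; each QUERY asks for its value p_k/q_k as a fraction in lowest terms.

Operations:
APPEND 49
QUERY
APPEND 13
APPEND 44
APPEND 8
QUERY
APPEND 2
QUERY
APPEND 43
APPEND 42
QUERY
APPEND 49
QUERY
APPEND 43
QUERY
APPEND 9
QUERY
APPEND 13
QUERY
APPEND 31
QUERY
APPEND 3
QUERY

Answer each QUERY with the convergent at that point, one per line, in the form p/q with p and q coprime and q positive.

APPEND 49: p_0 = 49·1 + 0 = 49, q_0 = 49·0 + 1 = 1 → 49/1
APPEND 13: p_1 = 13·49 + 1 = 638, q_1 = 13·1 + 0 = 13 → 638/13
APPEND 44: p_2 = 44·638 + 49 = 28121, q_2 = 44·13 + 1 = 573 → 28121/573
APPEND 8: p_3 = 8·28121 + 638 = 225606, q_3 = 8·573 + 13 = 4597 → 225606/4597
APPEND 2: p_4 = 2·225606 + 28121 = 479333, q_4 = 2·4597 + 573 = 9767 → 479333/9767
APPEND 43: p_5 = 43·479333 + 225606 = 20836925, q_5 = 43·9767 + 4597 = 424578 → 20836925/424578
APPEND 42: p_6 = 42·20836925 + 479333 = 875630183, q_6 = 42·424578 + 9767 = 17842043 → 875630183/17842043
APPEND 49: p_7 = 49·875630183 + 20836925 = 42926715892, q_7 = 49·17842043 + 424578 = 874684685 → 42926715892/874684685
APPEND 43: p_8 = 43·42926715892 + 875630183 = 1846724413539, q_8 = 43·874684685 + 17842043 = 37629283498 → 1846724413539/37629283498
APPEND 9: p_9 = 9·1846724413539 + 42926715892 = 16663446437743, q_9 = 9·37629283498 + 874684685 = 339538236167 → 16663446437743/339538236167
APPEND 13: p_10 = 13·16663446437743 + 1846724413539 = 218471528104198, q_10 = 13·339538236167 + 37629283498 = 4451626353669 → 218471528104198/4451626353669
APPEND 31: p_11 = 31·218471528104198 + 16663446437743 = 6789280817667881, q_11 = 31·4451626353669 + 339538236167 = 138339955199906 → 6789280817667881/138339955199906
APPEND 3: p_12 = 3·6789280817667881 + 218471528104198 = 20586313981107841, q_12 = 3·138339955199906 + 4451626353669 = 419471491953387 → 20586313981107841/419471491953387

49/1
225606/4597
479333/9767
875630183/17842043
42926715892/874684685
1846724413539/37629283498
16663446437743/339538236167
218471528104198/4451626353669
6789280817667881/138339955199906
20586313981107841/419471491953387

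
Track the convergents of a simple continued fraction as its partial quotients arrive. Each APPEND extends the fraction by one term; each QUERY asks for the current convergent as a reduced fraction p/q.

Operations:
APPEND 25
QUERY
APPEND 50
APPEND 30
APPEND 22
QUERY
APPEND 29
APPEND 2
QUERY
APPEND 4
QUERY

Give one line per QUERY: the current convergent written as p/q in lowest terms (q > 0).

25/1
827461/33072
48895309/1954250
219615160/8777589

APPEND 25: p_0 = 25·1 + 0 = 25, q_0 = 25·0 + 1 = 1 → 25/1
APPEND 50: p_1 = 50·25 + 1 = 1251, q_1 = 50·1 + 0 = 50 → 1251/50
APPEND 30: p_2 = 30·1251 + 25 = 37555, q_2 = 30·50 + 1 = 1501 → 37555/1501
APPEND 22: p_3 = 22·37555 + 1251 = 827461, q_3 = 22·1501 + 50 = 33072 → 827461/33072
APPEND 29: p_4 = 29·827461 + 37555 = 24033924, q_4 = 29·33072 + 1501 = 960589 → 24033924/960589
APPEND 2: p_5 = 2·24033924 + 827461 = 48895309, q_5 = 2·960589 + 33072 = 1954250 → 48895309/1954250
APPEND 4: p_6 = 4·48895309 + 24033924 = 219615160, q_6 = 4·1954250 + 960589 = 8777589 → 219615160/8777589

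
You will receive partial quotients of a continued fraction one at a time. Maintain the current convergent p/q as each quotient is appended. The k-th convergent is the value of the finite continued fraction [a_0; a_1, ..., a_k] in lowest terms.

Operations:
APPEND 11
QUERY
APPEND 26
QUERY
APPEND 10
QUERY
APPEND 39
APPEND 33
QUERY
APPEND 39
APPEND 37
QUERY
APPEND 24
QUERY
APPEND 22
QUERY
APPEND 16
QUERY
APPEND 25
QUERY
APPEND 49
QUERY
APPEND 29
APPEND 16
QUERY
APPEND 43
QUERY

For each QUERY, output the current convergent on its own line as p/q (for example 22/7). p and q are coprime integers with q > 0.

11/1
287/26
2881/261
3720199/337026
5376135258/487043129
129172446599/11702189315
2847169960436/257935208059
45683891813575/4138665518259
1144944465299811/103724573164534
56147962691504314/5086642750580425
26127121762994302986/2366948472190530169
1125095671671273953315/101926400668532794126

APPEND 11: p_0 = 11·1 + 0 = 11, q_0 = 11·0 + 1 = 1 → 11/1
APPEND 26: p_1 = 26·11 + 1 = 287, q_1 = 26·1 + 0 = 26 → 287/26
APPEND 10: p_2 = 10·287 + 11 = 2881, q_2 = 10·26 + 1 = 261 → 2881/261
APPEND 39: p_3 = 39·2881 + 287 = 112646, q_3 = 39·261 + 26 = 10205 → 112646/10205
APPEND 33: p_4 = 33·112646 + 2881 = 3720199, q_4 = 33·10205 + 261 = 337026 → 3720199/337026
APPEND 39: p_5 = 39·3720199 + 112646 = 145200407, q_5 = 39·337026 + 10205 = 13154219 → 145200407/13154219
APPEND 37: p_6 = 37·145200407 + 3720199 = 5376135258, q_6 = 37·13154219 + 337026 = 487043129 → 5376135258/487043129
APPEND 24: p_7 = 24·5376135258 + 145200407 = 129172446599, q_7 = 24·487043129 + 13154219 = 11702189315 → 129172446599/11702189315
APPEND 22: p_8 = 22·129172446599 + 5376135258 = 2847169960436, q_8 = 22·11702189315 + 487043129 = 257935208059 → 2847169960436/257935208059
APPEND 16: p_9 = 16·2847169960436 + 129172446599 = 45683891813575, q_9 = 16·257935208059 + 11702189315 = 4138665518259 → 45683891813575/4138665518259
APPEND 25: p_10 = 25·45683891813575 + 2847169960436 = 1144944465299811, q_10 = 25·4138665518259 + 257935208059 = 103724573164534 → 1144944465299811/103724573164534
APPEND 49: p_11 = 49·1144944465299811 + 45683891813575 = 56147962691504314, q_11 = 49·103724573164534 + 4138665518259 = 5086642750580425 → 56147962691504314/5086642750580425
APPEND 29: p_12 = 29·56147962691504314 + 1144944465299811 = 1629435862518924917, q_12 = 29·5086642750580425 + 103724573164534 = 147616364339996859 → 1629435862518924917/147616364339996859
APPEND 16: p_13 = 16·1629435862518924917 + 56147962691504314 = 26127121762994302986, q_13 = 16·147616364339996859 + 5086642750580425 = 2366948472190530169 → 26127121762994302986/2366948472190530169
APPEND 43: p_14 = 43·26127121762994302986 + 1629435862518924917 = 1125095671671273953315, q_14 = 43·2366948472190530169 + 147616364339996859 = 101926400668532794126 → 1125095671671273953315/101926400668532794126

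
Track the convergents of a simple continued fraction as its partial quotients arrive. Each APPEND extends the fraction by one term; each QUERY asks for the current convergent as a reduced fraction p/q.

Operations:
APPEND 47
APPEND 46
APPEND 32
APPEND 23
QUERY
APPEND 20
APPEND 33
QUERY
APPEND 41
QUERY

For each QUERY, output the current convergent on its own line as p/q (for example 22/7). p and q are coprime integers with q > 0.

1595212/33925
1056720811/22473034
43357526754/922074367

APPEND 47: p_0 = 47·1 + 0 = 47, q_0 = 47·0 + 1 = 1 → 47/1
APPEND 46: p_1 = 46·47 + 1 = 2163, q_1 = 46·1 + 0 = 46 → 2163/46
APPEND 32: p_2 = 32·2163 + 47 = 69263, q_2 = 32·46 + 1 = 1473 → 69263/1473
APPEND 23: p_3 = 23·69263 + 2163 = 1595212, q_3 = 23·1473 + 46 = 33925 → 1595212/33925
APPEND 20: p_4 = 20·1595212 + 69263 = 31973503, q_4 = 20·33925 + 1473 = 679973 → 31973503/679973
APPEND 33: p_5 = 33·31973503 + 1595212 = 1056720811, q_5 = 33·679973 + 33925 = 22473034 → 1056720811/22473034
APPEND 41: p_6 = 41·1056720811 + 31973503 = 43357526754, q_6 = 41·22473034 + 679973 = 922074367 → 43357526754/922074367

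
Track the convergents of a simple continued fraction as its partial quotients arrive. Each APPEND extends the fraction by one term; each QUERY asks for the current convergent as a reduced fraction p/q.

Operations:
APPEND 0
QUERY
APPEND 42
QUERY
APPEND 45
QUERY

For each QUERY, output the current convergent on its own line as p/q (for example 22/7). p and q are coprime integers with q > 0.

0/1
1/42
45/1891

APPEND 0: p_0 = 0·1 + 0 = 0, q_0 = 0·0 + 1 = 1 → 0/1
APPEND 42: p_1 = 42·0 + 1 = 1, q_1 = 42·1 + 0 = 42 → 1/42
APPEND 45: p_2 = 45·1 + 0 = 45, q_2 = 45·42 + 1 = 1891 → 45/1891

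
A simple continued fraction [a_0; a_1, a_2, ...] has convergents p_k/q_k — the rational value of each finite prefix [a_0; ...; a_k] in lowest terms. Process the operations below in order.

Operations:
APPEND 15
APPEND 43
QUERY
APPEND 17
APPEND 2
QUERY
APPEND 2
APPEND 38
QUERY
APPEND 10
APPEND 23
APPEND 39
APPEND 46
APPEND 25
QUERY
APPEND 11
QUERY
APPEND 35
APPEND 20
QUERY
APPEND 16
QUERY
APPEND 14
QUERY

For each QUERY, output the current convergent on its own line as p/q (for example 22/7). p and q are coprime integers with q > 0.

646/43
22640/1507
2161166/143855
22505462020825/1498044684678
248459519026192/16538361287159
174620232077777092/11623352155992019
2802642301872371017/186553975185607547
39411612458290971330/2623379004754497677

APPEND 15: p_0 = 15·1 + 0 = 15, q_0 = 15·0 + 1 = 1 → 15/1
APPEND 43: p_1 = 43·15 + 1 = 646, q_1 = 43·1 + 0 = 43 → 646/43
APPEND 17: p_2 = 17·646 + 15 = 10997, q_2 = 17·43 + 1 = 732 → 10997/732
APPEND 2: p_3 = 2·10997 + 646 = 22640, q_3 = 2·732 + 43 = 1507 → 22640/1507
APPEND 2: p_4 = 2·22640 + 10997 = 56277, q_4 = 2·1507 + 732 = 3746 → 56277/3746
APPEND 38: p_5 = 38·56277 + 22640 = 2161166, q_5 = 38·3746 + 1507 = 143855 → 2161166/143855
APPEND 10: p_6 = 10·2161166 + 56277 = 21667937, q_6 = 10·143855 + 3746 = 1442296 → 21667937/1442296
APPEND 23: p_7 = 23·21667937 + 2161166 = 500523717, q_7 = 23·1442296 + 143855 = 33316663 → 500523717/33316663
APPEND 39: p_8 = 39·500523717 + 21667937 = 19542092900, q_8 = 39·33316663 + 1442296 = 1300792153 → 19542092900/1300792153
APPEND 46: p_9 = 46·19542092900 + 500523717 = 899436797117, q_9 = 46·1300792153 + 33316663 = 59869755701 → 899436797117/59869755701
APPEND 25: p_10 = 25·899436797117 + 19542092900 = 22505462020825, q_10 = 25·59869755701 + 1300792153 = 1498044684678 → 22505462020825/1498044684678
APPEND 11: p_11 = 11·22505462020825 + 899436797117 = 248459519026192, q_11 = 11·1498044684678 + 59869755701 = 16538361287159 → 248459519026192/16538361287159
APPEND 35: p_12 = 35·248459519026192 + 22505462020825 = 8718588627937545, q_12 = 35·16538361287159 + 1498044684678 = 580340689735243 → 8718588627937545/580340689735243
APPEND 20: p_13 = 20·8718588627937545 + 248459519026192 = 174620232077777092, q_13 = 20·580340689735243 + 16538361287159 = 11623352155992019 → 174620232077777092/11623352155992019
APPEND 16: p_14 = 16·174620232077777092 + 8718588627937545 = 2802642301872371017, q_14 = 16·11623352155992019 + 580340689735243 = 186553975185607547 → 2802642301872371017/186553975185607547
APPEND 14: p_15 = 14·2802642301872371017 + 174620232077777092 = 39411612458290971330, q_15 = 14·186553975185607547 + 11623352155992019 = 2623379004754497677 → 39411612458290971330/2623379004754497677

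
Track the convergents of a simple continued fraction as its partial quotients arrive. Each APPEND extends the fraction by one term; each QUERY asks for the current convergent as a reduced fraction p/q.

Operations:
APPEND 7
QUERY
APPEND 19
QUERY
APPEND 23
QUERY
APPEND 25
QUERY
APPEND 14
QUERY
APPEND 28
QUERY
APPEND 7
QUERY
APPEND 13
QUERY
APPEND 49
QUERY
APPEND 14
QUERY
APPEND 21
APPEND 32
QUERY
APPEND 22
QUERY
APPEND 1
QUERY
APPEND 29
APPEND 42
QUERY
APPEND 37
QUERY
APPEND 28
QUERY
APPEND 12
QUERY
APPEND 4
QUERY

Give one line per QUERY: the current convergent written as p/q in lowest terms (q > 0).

7/1
134/19
3089/438
77359/10969
1086115/154004
30488579/4323081
214506168/30415571
2819068763/399725504
138348875555/19616965267
1939703326533/275037239242
1309847502774469/185727804898410
28857517179771066/4091807106754369
30167364682545535/4277534911652779
37986033269573391937/5386170955788421099
1406386942067189093250/199416465683716265623
39416820411150868002937/5589047210099843858543
474408231875877605128494/67267982986881842568139
1937049747914661288516913/274660979157627214131099

APPEND 7: p_0 = 7·1 + 0 = 7, q_0 = 7·0 + 1 = 1 → 7/1
APPEND 19: p_1 = 19·7 + 1 = 134, q_1 = 19·1 + 0 = 19 → 134/19
APPEND 23: p_2 = 23·134 + 7 = 3089, q_2 = 23·19 + 1 = 438 → 3089/438
APPEND 25: p_3 = 25·3089 + 134 = 77359, q_3 = 25·438 + 19 = 10969 → 77359/10969
APPEND 14: p_4 = 14·77359 + 3089 = 1086115, q_4 = 14·10969 + 438 = 154004 → 1086115/154004
APPEND 28: p_5 = 28·1086115 + 77359 = 30488579, q_5 = 28·154004 + 10969 = 4323081 → 30488579/4323081
APPEND 7: p_6 = 7·30488579 + 1086115 = 214506168, q_6 = 7·4323081 + 154004 = 30415571 → 214506168/30415571
APPEND 13: p_7 = 13·214506168 + 30488579 = 2819068763, q_7 = 13·30415571 + 4323081 = 399725504 → 2819068763/399725504
APPEND 49: p_8 = 49·2819068763 + 214506168 = 138348875555, q_8 = 49·399725504 + 30415571 = 19616965267 → 138348875555/19616965267
APPEND 14: p_9 = 14·138348875555 + 2819068763 = 1939703326533, q_9 = 14·19616965267 + 399725504 = 275037239242 → 1939703326533/275037239242
APPEND 21: p_10 = 21·1939703326533 + 138348875555 = 40872118732748, q_10 = 21·275037239242 + 19616965267 = 5795398989349 → 40872118732748/5795398989349
APPEND 32: p_11 = 32·40872118732748 + 1939703326533 = 1309847502774469, q_11 = 32·5795398989349 + 275037239242 = 185727804898410 → 1309847502774469/185727804898410
APPEND 22: p_12 = 22·1309847502774469 + 40872118732748 = 28857517179771066, q_12 = 22·185727804898410 + 5795398989349 = 4091807106754369 → 28857517179771066/4091807106754369
APPEND 1: p_13 = 1·28857517179771066 + 1309847502774469 = 30167364682545535, q_13 = 1·4091807106754369 + 185727804898410 = 4277534911652779 → 30167364682545535/4277534911652779
APPEND 29: p_14 = 29·30167364682545535 + 28857517179771066 = 903711092973591581, q_14 = 29·4277534911652779 + 4091807106754369 = 128140319544684960 → 903711092973591581/128140319544684960
APPEND 42: p_15 = 42·903711092973591581 + 30167364682545535 = 37986033269573391937, q_15 = 42·128140319544684960 + 4277534911652779 = 5386170955788421099 → 37986033269573391937/5386170955788421099
APPEND 37: p_16 = 37·37986033269573391937 + 903711092973591581 = 1406386942067189093250, q_16 = 37·5386170955788421099 + 128140319544684960 = 199416465683716265623 → 1406386942067189093250/199416465683716265623
APPEND 28: p_17 = 28·1406386942067189093250 + 37986033269573391937 = 39416820411150868002937, q_17 = 28·199416465683716265623 + 5386170955788421099 = 5589047210099843858543 → 39416820411150868002937/5589047210099843858543
APPEND 12: p_18 = 12·39416820411150868002937 + 1406386942067189093250 = 474408231875877605128494, q_18 = 12·5589047210099843858543 + 199416465683716265623 = 67267982986881842568139 → 474408231875877605128494/67267982986881842568139
APPEND 4: p_19 = 4·474408231875877605128494 + 39416820411150868002937 = 1937049747914661288516913, q_19 = 4·67267982986881842568139 + 5589047210099843858543 = 274660979157627214131099 → 1937049747914661288516913/274660979157627214131099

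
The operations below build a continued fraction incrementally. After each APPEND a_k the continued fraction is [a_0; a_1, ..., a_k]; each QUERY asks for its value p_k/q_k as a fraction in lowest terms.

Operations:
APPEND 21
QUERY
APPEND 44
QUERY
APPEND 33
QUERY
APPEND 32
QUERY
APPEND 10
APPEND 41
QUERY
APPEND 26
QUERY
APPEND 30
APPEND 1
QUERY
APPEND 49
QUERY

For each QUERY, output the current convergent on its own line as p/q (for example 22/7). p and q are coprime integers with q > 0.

21/1
925/44
30546/1453
978397/46540
403373553/19187513
10497526894/499342191
325826707267/15498795434
16280837836456/774440429509

APPEND 21: p_0 = 21·1 + 0 = 21, q_0 = 21·0 + 1 = 1 → 21/1
APPEND 44: p_1 = 44·21 + 1 = 925, q_1 = 44·1 + 0 = 44 → 925/44
APPEND 33: p_2 = 33·925 + 21 = 30546, q_2 = 33·44 + 1 = 1453 → 30546/1453
APPEND 32: p_3 = 32·30546 + 925 = 978397, q_3 = 32·1453 + 44 = 46540 → 978397/46540
APPEND 10: p_4 = 10·978397 + 30546 = 9814516, q_4 = 10·46540 + 1453 = 466853 → 9814516/466853
APPEND 41: p_5 = 41·9814516 + 978397 = 403373553, q_5 = 41·466853 + 46540 = 19187513 → 403373553/19187513
APPEND 26: p_6 = 26·403373553 + 9814516 = 10497526894, q_6 = 26·19187513 + 466853 = 499342191 → 10497526894/499342191
APPEND 30: p_7 = 30·10497526894 + 403373553 = 315329180373, q_7 = 30·499342191 + 19187513 = 14999453243 → 315329180373/14999453243
APPEND 1: p_8 = 1·315329180373 + 10497526894 = 325826707267, q_8 = 1·14999453243 + 499342191 = 15498795434 → 325826707267/15498795434
APPEND 49: p_9 = 49·325826707267 + 315329180373 = 16280837836456, q_9 = 49·15498795434 + 14999453243 = 774440429509 → 16280837836456/774440429509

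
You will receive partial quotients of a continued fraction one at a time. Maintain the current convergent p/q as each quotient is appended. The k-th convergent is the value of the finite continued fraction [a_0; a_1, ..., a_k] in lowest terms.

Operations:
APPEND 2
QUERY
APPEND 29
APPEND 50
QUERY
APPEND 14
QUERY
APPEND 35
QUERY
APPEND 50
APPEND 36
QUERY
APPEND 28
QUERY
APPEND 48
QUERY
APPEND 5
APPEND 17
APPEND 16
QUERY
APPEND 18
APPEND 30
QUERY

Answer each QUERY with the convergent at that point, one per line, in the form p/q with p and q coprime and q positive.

APPEND 2: p_0 = 2·1 + 0 = 2, q_0 = 2·0 + 1 = 1 → 2/1
APPEND 29: p_1 = 29·2 + 1 = 59, q_1 = 29·1 + 0 = 29 → 59/29
APPEND 50: p_2 = 50·59 + 2 = 2952, q_2 = 50·29 + 1 = 1451 → 2952/1451
APPEND 14: p_3 = 14·2952 + 59 = 41387, q_3 = 14·1451 + 29 = 20343 → 41387/20343
APPEND 35: p_4 = 35·41387 + 2952 = 1451497, q_4 = 35·20343 + 1451 = 713456 → 1451497/713456
APPEND 50: p_5 = 50·1451497 + 41387 = 72616237, q_5 = 50·713456 + 20343 = 35693143 → 72616237/35693143
APPEND 36: p_6 = 36·72616237 + 1451497 = 2615636029, q_6 = 36·35693143 + 713456 = 1285666604 → 2615636029/1285666604
APPEND 28: p_7 = 28·2615636029 + 72616237 = 73310425049, q_7 = 28·1285666604 + 35693143 = 36034358055 → 73310425049/36034358055
APPEND 48: p_8 = 48·73310425049 + 2615636029 = 3521516038381, q_8 = 48·36034358055 + 1285666604 = 1730934853244 → 3521516038381/1730934853244
APPEND 5: p_9 = 5·3521516038381 + 73310425049 = 17680890616954, q_9 = 5·1730934853244 + 36034358055 = 8690708624275 → 17680890616954/8690708624275
APPEND 17: p_10 = 17·17680890616954 + 3521516038381 = 304096656526599, q_10 = 17·8690708624275 + 1730934853244 = 149472981465919 → 304096656526599/149472981465919
APPEND 16: p_11 = 16·304096656526599 + 17680890616954 = 4883227395042538, q_11 = 16·149472981465919 + 8690708624275 = 2400258412078979 → 4883227395042538/2400258412078979
APPEND 18: p_12 = 18·4883227395042538 + 304096656526599 = 88202189767292283, q_12 = 18·2400258412078979 + 149472981465919 = 43354124398887541 → 88202189767292283/43354124398887541
APPEND 30: p_13 = 30·88202189767292283 + 4883227395042538 = 2650948920413811028, q_13 = 30·43354124398887541 + 2400258412078979 = 1303023990378705209 → 2650948920413811028/1303023990378705209

2/1
2952/1451
41387/20343
1451497/713456
2615636029/1285666604
73310425049/36034358055
3521516038381/1730934853244
4883227395042538/2400258412078979
2650948920413811028/1303023990378705209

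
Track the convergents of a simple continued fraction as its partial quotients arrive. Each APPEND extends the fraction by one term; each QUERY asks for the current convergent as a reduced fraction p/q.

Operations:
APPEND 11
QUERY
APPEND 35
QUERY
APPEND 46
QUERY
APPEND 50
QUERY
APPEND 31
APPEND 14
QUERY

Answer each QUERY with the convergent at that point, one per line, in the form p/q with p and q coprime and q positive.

11/1
386/35
17767/1611
888736/80585
386848898/35077029

APPEND 11: p_0 = 11·1 + 0 = 11, q_0 = 11·0 + 1 = 1 → 11/1
APPEND 35: p_1 = 35·11 + 1 = 386, q_1 = 35·1 + 0 = 35 → 386/35
APPEND 46: p_2 = 46·386 + 11 = 17767, q_2 = 46·35 + 1 = 1611 → 17767/1611
APPEND 50: p_3 = 50·17767 + 386 = 888736, q_3 = 50·1611 + 35 = 80585 → 888736/80585
APPEND 31: p_4 = 31·888736 + 17767 = 27568583, q_4 = 31·80585 + 1611 = 2499746 → 27568583/2499746
APPEND 14: p_5 = 14·27568583 + 888736 = 386848898, q_5 = 14·2499746 + 80585 = 35077029 → 386848898/35077029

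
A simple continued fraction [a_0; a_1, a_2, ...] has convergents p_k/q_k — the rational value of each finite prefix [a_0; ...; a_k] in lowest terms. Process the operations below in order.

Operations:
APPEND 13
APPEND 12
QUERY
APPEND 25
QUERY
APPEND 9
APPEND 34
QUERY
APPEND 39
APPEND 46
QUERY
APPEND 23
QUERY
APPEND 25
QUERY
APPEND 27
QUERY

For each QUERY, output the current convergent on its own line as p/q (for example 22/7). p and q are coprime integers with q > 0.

157/12
3938/301
1214304/92815
2181313234/166728091
50217597837/3838368599
1257621259159/96125943066
34005991595130/2599238831381

APPEND 13: p_0 = 13·1 + 0 = 13, q_0 = 13·0 + 1 = 1 → 13/1
APPEND 12: p_1 = 12·13 + 1 = 157, q_1 = 12·1 + 0 = 12 → 157/12
APPEND 25: p_2 = 25·157 + 13 = 3938, q_2 = 25·12 + 1 = 301 → 3938/301
APPEND 9: p_3 = 9·3938 + 157 = 35599, q_3 = 9·301 + 12 = 2721 → 35599/2721
APPEND 34: p_4 = 34·35599 + 3938 = 1214304, q_4 = 34·2721 + 301 = 92815 → 1214304/92815
APPEND 39: p_5 = 39·1214304 + 35599 = 47393455, q_5 = 39·92815 + 2721 = 3622506 → 47393455/3622506
APPEND 46: p_6 = 46·47393455 + 1214304 = 2181313234, q_6 = 46·3622506 + 92815 = 166728091 → 2181313234/166728091
APPEND 23: p_7 = 23·2181313234 + 47393455 = 50217597837, q_7 = 23·166728091 + 3622506 = 3838368599 → 50217597837/3838368599
APPEND 25: p_8 = 25·50217597837 + 2181313234 = 1257621259159, q_8 = 25·3838368599 + 166728091 = 96125943066 → 1257621259159/96125943066
APPEND 27: p_9 = 27·1257621259159 + 50217597837 = 34005991595130, q_9 = 27·96125943066 + 3838368599 = 2599238831381 → 34005991595130/2599238831381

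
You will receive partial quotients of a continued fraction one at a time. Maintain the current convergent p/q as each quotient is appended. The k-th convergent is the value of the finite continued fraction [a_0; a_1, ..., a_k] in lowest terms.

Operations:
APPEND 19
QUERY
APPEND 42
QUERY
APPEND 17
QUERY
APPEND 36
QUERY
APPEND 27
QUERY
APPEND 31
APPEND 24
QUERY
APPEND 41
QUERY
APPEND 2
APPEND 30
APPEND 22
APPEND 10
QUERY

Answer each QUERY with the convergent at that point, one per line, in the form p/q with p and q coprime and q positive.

19/1
799/42
13602/715
490471/25782
13256319/696829
9887728959/519756373
405808323679/21331638774
5544472698277939/291449637404494

APPEND 19: p_0 = 19·1 + 0 = 19, q_0 = 19·0 + 1 = 1 → 19/1
APPEND 42: p_1 = 42·19 + 1 = 799, q_1 = 42·1 + 0 = 42 → 799/42
APPEND 17: p_2 = 17·799 + 19 = 13602, q_2 = 17·42 + 1 = 715 → 13602/715
APPEND 36: p_3 = 36·13602 + 799 = 490471, q_3 = 36·715 + 42 = 25782 → 490471/25782
APPEND 27: p_4 = 27·490471 + 13602 = 13256319, q_4 = 27·25782 + 715 = 696829 → 13256319/696829
APPEND 31: p_5 = 31·13256319 + 490471 = 411436360, q_5 = 31·696829 + 25782 = 21627481 → 411436360/21627481
APPEND 24: p_6 = 24·411436360 + 13256319 = 9887728959, q_6 = 24·21627481 + 696829 = 519756373 → 9887728959/519756373
APPEND 41: p_7 = 41·9887728959 + 411436360 = 405808323679, q_7 = 41·519756373 + 21627481 = 21331638774 → 405808323679/21331638774
APPEND 2: p_8 = 2·405808323679 + 9887728959 = 821504376317, q_8 = 2·21331638774 + 519756373 = 43183033921 → 821504376317/43183033921
APPEND 30: p_9 = 30·821504376317 + 405808323679 = 25050939613189, q_9 = 30·43183033921 + 21331638774 = 1316822656404 → 25050939613189/1316822656404
APPEND 22: p_10 = 22·25050939613189 + 821504376317 = 551942175866475, q_10 = 22·1316822656404 + 43183033921 = 29013281474809 → 551942175866475/29013281474809
APPEND 10: p_11 = 10·551942175866475 + 25050939613189 = 5544472698277939, q_11 = 10·29013281474809 + 1316822656404 = 291449637404494 → 5544472698277939/291449637404494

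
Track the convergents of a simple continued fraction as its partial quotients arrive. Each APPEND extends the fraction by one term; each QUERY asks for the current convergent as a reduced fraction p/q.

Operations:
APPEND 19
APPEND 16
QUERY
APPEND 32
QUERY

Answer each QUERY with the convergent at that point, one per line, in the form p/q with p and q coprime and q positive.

305/16
9779/513

APPEND 19: p_0 = 19·1 + 0 = 19, q_0 = 19·0 + 1 = 1 → 19/1
APPEND 16: p_1 = 16·19 + 1 = 305, q_1 = 16·1 + 0 = 16 → 305/16
APPEND 32: p_2 = 32·305 + 19 = 9779, q_2 = 32·16 + 1 = 513 → 9779/513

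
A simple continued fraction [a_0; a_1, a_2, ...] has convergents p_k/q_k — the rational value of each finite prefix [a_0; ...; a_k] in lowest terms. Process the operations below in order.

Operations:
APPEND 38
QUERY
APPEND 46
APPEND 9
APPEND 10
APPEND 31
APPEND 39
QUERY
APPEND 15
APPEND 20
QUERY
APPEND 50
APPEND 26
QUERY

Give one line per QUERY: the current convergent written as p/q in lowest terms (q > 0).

38/1
193657571/5093345
58390158631/1535706665
76041251830309/1999944168481

APPEND 38: p_0 = 38·1 + 0 = 38, q_0 = 38·0 + 1 = 1 → 38/1
APPEND 46: p_1 = 46·38 + 1 = 1749, q_1 = 46·1 + 0 = 46 → 1749/46
APPEND 9: p_2 = 9·1749 + 38 = 15779, q_2 = 9·46 + 1 = 415 → 15779/415
APPEND 10: p_3 = 10·15779 + 1749 = 159539, q_3 = 10·415 + 46 = 4196 → 159539/4196
APPEND 31: p_4 = 31·159539 + 15779 = 4961488, q_4 = 31·4196 + 415 = 130491 → 4961488/130491
APPEND 39: p_5 = 39·4961488 + 159539 = 193657571, q_5 = 39·130491 + 4196 = 5093345 → 193657571/5093345
APPEND 15: p_6 = 15·193657571 + 4961488 = 2909825053, q_6 = 15·5093345 + 130491 = 76530666 → 2909825053/76530666
APPEND 20: p_7 = 20·2909825053 + 193657571 = 58390158631, q_7 = 20·76530666 + 5093345 = 1535706665 → 58390158631/1535706665
APPEND 50: p_8 = 50·58390158631 + 2909825053 = 2922417756603, q_8 = 50·1535706665 + 76530666 = 76861863916 → 2922417756603/76861863916
APPEND 26: p_9 = 26·2922417756603 + 58390158631 = 76041251830309, q_9 = 26·76861863916 + 1535706665 = 1999944168481 → 76041251830309/1999944168481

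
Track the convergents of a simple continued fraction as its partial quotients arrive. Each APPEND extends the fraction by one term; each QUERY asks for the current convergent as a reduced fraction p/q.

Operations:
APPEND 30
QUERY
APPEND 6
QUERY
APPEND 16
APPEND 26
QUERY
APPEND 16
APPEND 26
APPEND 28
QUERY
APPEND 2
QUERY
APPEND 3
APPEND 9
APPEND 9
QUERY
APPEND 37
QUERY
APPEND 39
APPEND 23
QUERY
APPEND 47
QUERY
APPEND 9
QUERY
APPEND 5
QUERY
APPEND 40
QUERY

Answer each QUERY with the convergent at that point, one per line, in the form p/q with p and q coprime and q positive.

APPEND 30: p_0 = 30·1 + 0 = 30, q_0 = 30·0 + 1 = 1 → 30/1
APPEND 6: p_1 = 6·30 + 1 = 181, q_1 = 6·1 + 0 = 6 → 181/6
APPEND 16: p_2 = 16·181 + 30 = 2926, q_2 = 16·6 + 1 = 97 → 2926/97
APPEND 26: p_3 = 26·2926 + 181 = 76257, q_3 = 26·97 + 6 = 2528 → 76257/2528
APPEND 16: p_4 = 16·76257 + 2926 = 1223038, q_4 = 16·2528 + 97 = 40545 → 1223038/40545
APPEND 26: p_5 = 26·1223038 + 76257 = 31875245, q_5 = 26·40545 + 2528 = 1056698 → 31875245/1056698
APPEND 28: p_6 = 28·31875245 + 1223038 = 893729898, q_6 = 28·1056698 + 40545 = 29628089 → 893729898/29628089
APPEND 2: p_7 = 2·893729898 + 31875245 = 1819335041, q_7 = 2·29628089 + 1056698 = 60312876 → 1819335041/60312876
APPEND 3: p_8 = 3·1819335041 + 893729898 = 6351735021, q_8 = 3·60312876 + 29628089 = 210566717 → 6351735021/210566717
APPEND 9: p_9 = 9·6351735021 + 1819335041 = 58984950230, q_9 = 9·210566717 + 60312876 = 1955413329 → 58984950230/1955413329
APPEND 9: p_10 = 9·58984950230 + 6351735021 = 537216287091, q_10 = 9·1955413329 + 210566717 = 17809286678 → 537216287091/17809286678
APPEND 37: p_11 = 37·537216287091 + 58984950230 = 19935987572597, q_11 = 37·17809286678 + 1955413329 = 660899020415 → 19935987572597/660899020415
APPEND 39: p_12 = 39·19935987572597 + 537216287091 = 778040731618374, q_12 = 39·660899020415 + 17809286678 = 25792871082863 → 778040731618374/25792871082863
APPEND 23: p_13 = 23·778040731618374 + 19935987572597 = 17914872814795199, q_13 = 23·25792871082863 + 660899020415 = 593896933926264 → 17914872814795199/593896933926264
APPEND 47: p_14 = 47·17914872814795199 + 778040731618374 = 842777063026992727, q_14 = 47·593896933926264 + 25792871082863 = 27938948765617271 → 842777063026992727/27938948765617271
APPEND 9: p_15 = 9·842777063026992727 + 17914872814795199 = 7602908440057729742, q_15 = 9·27938948765617271 + 593896933926264 = 252044435824481703 → 7602908440057729742/252044435824481703
APPEND 5: p_16 = 5·7602908440057729742 + 842777063026992727 = 38857319263315641437, q_16 = 5·252044435824481703 + 27938948765617271 = 1288161127888025786 → 38857319263315641437/1288161127888025786
APPEND 40: p_17 = 40·38857319263315641437 + 7602908440057729742 = 1561895678972683387222, q_17 = 40·1288161127888025786 + 252044435824481703 = 51778489551345513143 → 1561895678972683387222/51778489551345513143

30/1
181/6
76257/2528
893729898/29628089
1819335041/60312876
537216287091/17809286678
19935987572597/660899020415
17914872814795199/593896933926264
842777063026992727/27938948765617271
7602908440057729742/252044435824481703
38857319263315641437/1288161127888025786
1561895678972683387222/51778489551345513143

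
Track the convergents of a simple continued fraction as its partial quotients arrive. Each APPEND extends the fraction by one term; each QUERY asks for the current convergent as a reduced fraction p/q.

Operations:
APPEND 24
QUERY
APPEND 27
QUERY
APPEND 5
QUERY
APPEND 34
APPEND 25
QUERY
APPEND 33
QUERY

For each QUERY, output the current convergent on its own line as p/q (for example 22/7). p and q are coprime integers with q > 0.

APPEND 24: p_0 = 24·1 + 0 = 24, q_0 = 24·0 + 1 = 1 → 24/1
APPEND 27: p_1 = 27·24 + 1 = 649, q_1 = 27·1 + 0 = 27 → 649/27
APPEND 5: p_2 = 5·649 + 24 = 3269, q_2 = 5·27 + 1 = 136 → 3269/136
APPEND 34: p_3 = 34·3269 + 649 = 111795, q_3 = 34·136 + 27 = 4651 → 111795/4651
APPEND 25: p_4 = 25·111795 + 3269 = 2798144, q_4 = 25·4651 + 136 = 116411 → 2798144/116411
APPEND 33: p_5 = 33·2798144 + 111795 = 92450547, q_5 = 33·116411 + 4651 = 3846214 → 92450547/3846214

24/1
649/27
3269/136
2798144/116411
92450547/3846214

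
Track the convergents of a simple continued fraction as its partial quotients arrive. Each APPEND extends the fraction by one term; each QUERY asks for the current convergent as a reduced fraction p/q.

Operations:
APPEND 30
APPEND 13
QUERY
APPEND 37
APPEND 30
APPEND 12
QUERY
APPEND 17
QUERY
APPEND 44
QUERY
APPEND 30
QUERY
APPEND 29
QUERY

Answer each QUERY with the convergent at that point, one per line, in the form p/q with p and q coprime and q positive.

391/13
5238109/174158
89483154/2975159
3942496885/131081154
118364389704/3935409779
3436509798301/114257964745

APPEND 30: p_0 = 30·1 + 0 = 30, q_0 = 30·0 + 1 = 1 → 30/1
APPEND 13: p_1 = 13·30 + 1 = 391, q_1 = 13·1 + 0 = 13 → 391/13
APPEND 37: p_2 = 37·391 + 30 = 14497, q_2 = 37·13 + 1 = 482 → 14497/482
APPEND 30: p_3 = 30·14497 + 391 = 435301, q_3 = 30·482 + 13 = 14473 → 435301/14473
APPEND 12: p_4 = 12·435301 + 14497 = 5238109, q_4 = 12·14473 + 482 = 174158 → 5238109/174158
APPEND 17: p_5 = 17·5238109 + 435301 = 89483154, q_5 = 17·174158 + 14473 = 2975159 → 89483154/2975159
APPEND 44: p_6 = 44·89483154 + 5238109 = 3942496885, q_6 = 44·2975159 + 174158 = 131081154 → 3942496885/131081154
APPEND 30: p_7 = 30·3942496885 + 89483154 = 118364389704, q_7 = 30·131081154 + 2975159 = 3935409779 → 118364389704/3935409779
APPEND 29: p_8 = 29·118364389704 + 3942496885 = 3436509798301, q_8 = 29·3935409779 + 131081154 = 114257964745 → 3436509798301/114257964745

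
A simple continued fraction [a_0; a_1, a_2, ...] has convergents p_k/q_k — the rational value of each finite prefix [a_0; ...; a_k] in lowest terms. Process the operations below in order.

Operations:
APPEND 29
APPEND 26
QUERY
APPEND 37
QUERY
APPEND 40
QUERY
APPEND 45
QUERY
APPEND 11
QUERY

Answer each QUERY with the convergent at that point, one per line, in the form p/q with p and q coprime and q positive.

APPEND 29: p_0 = 29·1 + 0 = 29, q_0 = 29·0 + 1 = 1 → 29/1
APPEND 26: p_1 = 26·29 + 1 = 755, q_1 = 26·1 + 0 = 26 → 755/26
APPEND 37: p_2 = 37·755 + 29 = 27964, q_2 = 37·26 + 1 = 963 → 27964/963
APPEND 40: p_3 = 40·27964 + 755 = 1119315, q_3 = 40·963 + 26 = 38546 → 1119315/38546
APPEND 45: p_4 = 45·1119315 + 27964 = 50397139, q_4 = 45·38546 + 963 = 1735533 → 50397139/1735533
APPEND 11: p_5 = 11·50397139 + 1119315 = 555487844, q_5 = 11·1735533 + 38546 = 19129409 → 555487844/19129409

755/26
27964/963
1119315/38546
50397139/1735533
555487844/19129409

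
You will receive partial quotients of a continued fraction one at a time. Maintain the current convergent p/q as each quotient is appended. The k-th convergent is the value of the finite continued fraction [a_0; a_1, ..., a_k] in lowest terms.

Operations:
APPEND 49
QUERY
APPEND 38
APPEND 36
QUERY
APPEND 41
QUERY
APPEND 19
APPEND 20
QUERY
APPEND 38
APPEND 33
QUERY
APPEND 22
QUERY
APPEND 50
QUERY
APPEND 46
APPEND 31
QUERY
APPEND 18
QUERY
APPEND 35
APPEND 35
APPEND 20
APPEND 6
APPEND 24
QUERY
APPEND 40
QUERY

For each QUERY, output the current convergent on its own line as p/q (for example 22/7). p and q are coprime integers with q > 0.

49/1
67117/1369
2753660/56167
1050486800/21427007
1320089693681/26926155671
29081944146039/593190719570
1455417296995631/29686462134171
2077782023081292646/42380970377768687
37467054693069212693/764223637248727802
134715883666229959854213317/2747829084884736311559193
5394210114299741871891465674/110026873139739946586723199

APPEND 49: p_0 = 49·1 + 0 = 49, q_0 = 49·0 + 1 = 1 → 49/1
APPEND 38: p_1 = 38·49 + 1 = 1863, q_1 = 38·1 + 0 = 38 → 1863/38
APPEND 36: p_2 = 36·1863 + 49 = 67117, q_2 = 36·38 + 1 = 1369 → 67117/1369
APPEND 41: p_3 = 41·67117 + 1863 = 2753660, q_3 = 41·1369 + 38 = 56167 → 2753660/56167
APPEND 19: p_4 = 19·2753660 + 67117 = 52386657, q_4 = 19·56167 + 1369 = 1068542 → 52386657/1068542
APPEND 20: p_5 = 20·52386657 + 2753660 = 1050486800, q_5 = 20·1068542 + 56167 = 21427007 → 1050486800/21427007
APPEND 38: p_6 = 38·1050486800 + 52386657 = 39970885057, q_6 = 38·21427007 + 1068542 = 815294808 → 39970885057/815294808
APPEND 33: p_7 = 33·39970885057 + 1050486800 = 1320089693681, q_7 = 33·815294808 + 21427007 = 26926155671 → 1320089693681/26926155671
APPEND 22: p_8 = 22·1320089693681 + 39970885057 = 29081944146039, q_8 = 22·26926155671 + 815294808 = 593190719570 → 29081944146039/593190719570
APPEND 50: p_9 = 50·29081944146039 + 1320089693681 = 1455417296995631, q_9 = 50·593190719570 + 26926155671 = 29686462134171 → 1455417296995631/29686462134171
APPEND 46: p_10 = 46·1455417296995631 + 29081944146039 = 66978277605945065, q_10 = 46·29686462134171 + 593190719570 = 1366170448891436 → 66978277605945065/1366170448891436
APPEND 31: p_11 = 31·66978277605945065 + 1455417296995631 = 2077782023081292646, q_11 = 31·1366170448891436 + 29686462134171 = 42380970377768687 → 2077782023081292646/42380970377768687
APPEND 18: p_12 = 18·2077782023081292646 + 66978277605945065 = 37467054693069212693, q_12 = 18·42380970377768687 + 1366170448891436 = 764223637248727802 → 37467054693069212693/764223637248727802
APPEND 35: p_13 = 35·37467054693069212693 + 2077782023081292646 = 1313424696280503736901, q_13 = 35·764223637248727802 + 42380970377768687 = 26790208274083241757 → 1313424696280503736901/26790208274083241757
APPEND 35: p_14 = 35·1313424696280503736901 + 37467054693069212693 = 46007331424510700004228, q_14 = 35·26790208274083241757 + 764223637248727802 = 938421513230162189297 → 46007331424510700004228/938421513230162189297
APPEND 20: p_15 = 20·46007331424510700004228 + 1313424696280503736901 = 921460053186494503821461, q_15 = 20·938421513230162189297 + 26790208274083241757 = 18795220472877327027697 → 921460053186494503821461/18795220472877327027697
APPEND 6: p_16 = 6·921460053186494503821461 + 46007331424510700004228 = 5574767650543477722932994, q_16 = 6·18795220472877327027697 + 938421513230162189297 = 113709744350494124355479 → 5574767650543477722932994/113709744350494124355479
APPEND 24: p_17 = 24·5574767650543477722932994 + 921460053186494503821461 = 134715883666229959854213317, q_17 = 24·113709744350494124355479 + 18795220472877327027697 = 2747829084884736311559193 → 134715883666229959854213317/2747829084884736311559193
APPEND 40: p_18 = 40·134715883666229959854213317 + 5574767650543477722932994 = 5394210114299741871891465674, q_18 = 40·2747829084884736311559193 + 113709744350494124355479 = 110026873139739946586723199 → 5394210114299741871891465674/110026873139739946586723199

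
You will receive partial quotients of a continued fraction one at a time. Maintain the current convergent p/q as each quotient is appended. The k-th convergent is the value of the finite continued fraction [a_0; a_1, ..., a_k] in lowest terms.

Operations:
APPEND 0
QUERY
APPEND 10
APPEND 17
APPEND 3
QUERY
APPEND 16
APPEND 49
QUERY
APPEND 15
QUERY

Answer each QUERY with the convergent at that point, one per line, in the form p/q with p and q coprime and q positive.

0/1
52/523
41653/418934
625644/6292549

APPEND 0: p_0 = 0·1 + 0 = 0, q_0 = 0·0 + 1 = 1 → 0/1
APPEND 10: p_1 = 10·0 + 1 = 1, q_1 = 10·1 + 0 = 10 → 1/10
APPEND 17: p_2 = 17·1 + 0 = 17, q_2 = 17·10 + 1 = 171 → 17/171
APPEND 3: p_3 = 3·17 + 1 = 52, q_3 = 3·171 + 10 = 523 → 52/523
APPEND 16: p_4 = 16·52 + 17 = 849, q_4 = 16·523 + 171 = 8539 → 849/8539
APPEND 49: p_5 = 49·849 + 52 = 41653, q_5 = 49·8539 + 523 = 418934 → 41653/418934
APPEND 15: p_6 = 15·41653 + 849 = 625644, q_6 = 15·418934 + 8539 = 6292549 → 625644/6292549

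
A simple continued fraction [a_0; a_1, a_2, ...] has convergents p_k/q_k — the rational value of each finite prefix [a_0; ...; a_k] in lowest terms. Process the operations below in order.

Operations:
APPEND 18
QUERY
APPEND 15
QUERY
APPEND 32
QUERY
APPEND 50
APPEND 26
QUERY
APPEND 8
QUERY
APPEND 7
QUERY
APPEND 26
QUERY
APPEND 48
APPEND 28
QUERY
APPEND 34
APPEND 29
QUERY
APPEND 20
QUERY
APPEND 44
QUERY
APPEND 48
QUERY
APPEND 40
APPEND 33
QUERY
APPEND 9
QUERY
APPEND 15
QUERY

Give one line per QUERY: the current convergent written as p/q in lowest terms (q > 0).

APPEND 18: p_0 = 18·1 + 0 = 18, q_0 = 18·0 + 1 = 1 → 18/1
APPEND 15: p_1 = 15·18 + 1 = 271, q_1 = 15·1 + 0 = 15 → 271/15
APPEND 32: p_2 = 32·271 + 18 = 8690, q_2 = 32·15 + 1 = 481 → 8690/481
APPEND 50: p_3 = 50·8690 + 271 = 434771, q_3 = 50·481 + 15 = 24065 → 434771/24065
APPEND 26: p_4 = 26·434771 + 8690 = 11312736, q_4 = 26·24065 + 481 = 626171 → 11312736/626171
APPEND 8: p_5 = 8·11312736 + 434771 = 90936659, q_5 = 8·626171 + 24065 = 5033433 → 90936659/5033433
APPEND 7: p_6 = 7·90936659 + 11312736 = 647869349, q_6 = 7·5033433 + 626171 = 35860202 → 647869349/35860202
APPEND 26: p_7 = 26·647869349 + 90936659 = 16935539733, q_7 = 26·35860202 + 5033433 = 937398685 → 16935539733/937398685
APPEND 48: p_8 = 48·16935539733 + 647869349 = 813553776533, q_8 = 48·937398685 + 35860202 = 45030997082 → 813553776533/45030997082
APPEND 28: p_9 = 28·813553776533 + 16935539733 = 22796441282657, q_9 = 28·45030997082 + 937398685 = 1261805316981 → 22796441282657/1261805316981
APPEND 34: p_10 = 34·22796441282657 + 813553776533 = 775892557386871, q_10 = 34·1261805316981 + 45030997082 = 42946411774436 → 775892557386871/42946411774436
APPEND 29: p_11 = 29·775892557386871 + 22796441282657 = 22523680605501916, q_11 = 29·42946411774436 + 1261805316981 = 1246707746775625 → 22523680605501916/1246707746775625
APPEND 20: p_12 = 20·22523680605501916 + 775892557386871 = 451249504667425191, q_12 = 20·1246707746775625 + 42946411774436 = 24977101347286936 → 451249504667425191/24977101347286936
APPEND 44: p_13 = 44·451249504667425191 + 22523680605501916 = 19877501885972210320, q_13 = 44·24977101347286936 + 1246707746775625 = 1100239167027400809 → 19877501885972210320/1100239167027400809
APPEND 48: p_14 = 48·19877501885972210320 + 451249504667425191 = 954571340031333520551, q_14 = 48·1100239167027400809 + 24977101347286936 = 52836457118662525768 → 954571340031333520551/52836457118662525768
APPEND 40: p_15 = 40·954571340031333520551 + 19877501885972210320 = 38202731103139313032360, q_15 = 40·52836457118662525768 + 1100239167027400809 = 2114558523913528431529 → 38202731103139313032360/2114558523913528431529
APPEND 33: p_16 = 33·38202731103139313032360 + 954571340031333520551 = 1261644697743628663588431, q_16 = 33·2114558523913528431529 + 52836457118662525768 = 69833267746265100766225 → 1261644697743628663588431/69833267746265100766225
APPEND 9: p_17 = 9·1261644697743628663588431 + 38202731103139313032360 = 11393005010795797285328239, q_17 = 9·69833267746265100766225 + 2114558523913528431529 = 630613968240299435327554 → 11393005010795797285328239/630613968240299435327554
APPEND 15: p_18 = 15·11393005010795797285328239 + 1261644697743628663588431 = 172156719859680587943512016, q_18 = 15·630613968240299435327554 + 69833267746265100766225 = 9529042791350756630679535 → 172156719859680587943512016/9529042791350756630679535

18/1
271/15
8690/481
11312736/626171
90936659/5033433
647869349/35860202
16935539733/937398685
22796441282657/1261805316981
22523680605501916/1246707746775625
451249504667425191/24977101347286936
19877501885972210320/1100239167027400809
954571340031333520551/52836457118662525768
1261644697743628663588431/69833267746265100766225
11393005010795797285328239/630613968240299435327554
172156719859680587943512016/9529042791350756630679535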